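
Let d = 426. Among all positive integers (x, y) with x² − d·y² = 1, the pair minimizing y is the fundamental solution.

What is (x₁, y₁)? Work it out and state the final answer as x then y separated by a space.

[20; 1,1,1,3,2,6,2,3,1,1,1,40] for √426; ℓ=12 ⇒ convergent index 11
a_0=20:  p_0=20·1+0=20,  q_0=20·0+1=1
a_1=1:  p_1=1·20+1=21,  q_1=1·1+0=1
a_2=1:  p_2=1·21+20=41,  q_2=1·1+1=2
a_3=1:  p_3=1·41+21=62,  q_3=1·2+1=3
…
a_6=6:  p_6=6·516+227=3323,  q_6=6·25+11=161
…
a_9=1:  p_9=1·24809+7162=31971,  q_9=1·1202+347=1549
a_10=1:  p_10=1·31971+24809=56780,  q_10=1·1549+1202=2751
a_11=1:  p_11=1·56780+31971=88751,  q_11=1·2751+1549=4300
(x₁, y₁) = (88751, 4300);  88751² − 426·4300² = 1 ✓

88751 4300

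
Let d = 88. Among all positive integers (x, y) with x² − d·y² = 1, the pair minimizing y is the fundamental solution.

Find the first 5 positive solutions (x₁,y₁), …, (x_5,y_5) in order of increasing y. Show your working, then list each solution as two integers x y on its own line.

[9; 2,1,1,1,2,18] for √88; ℓ=6 ⇒ convergent index 5
step 0: (9, 1)  from 9·(1,0) + (0,1)
step 1: (19, 2)  from 2·(9,1) + (1,0)
step 2: (28, 3)  from 1·(19,2) + (9,1)
step 3: (47, 5)  from 1·(28,3) + (19,2)
step 4: (75, 8)  from 1·(47,5) + (28,3)
step 5: (197, 21)  from 2·(75,8) + (47,5)
fundamental: x₁=197, y₁=21  (since 38809 − 88·441 = 1)
(x_2, y_2) = (197·197 + 88·21·21, 197·21 + 21·197) = (77617, 8274)
(x_3, y_3) = (197·77617 + 88·21·8274, 197·8274 + 21·77617) = (30580901, 3259935)
(x_4, y_4) = (197·30580901 + 88·21·3259935, 197·3259935 + 21·30580901) = (12048797377, 1284406116)
(x_5, y_5) = (197·12048797377 + 88·21·1284406116, 197·1284406116 + 21·12048797377) = (4747195585637, 506052749769)

197 21
77617 8274
30580901 3259935
12048797377 1284406116
4747195585637 506052749769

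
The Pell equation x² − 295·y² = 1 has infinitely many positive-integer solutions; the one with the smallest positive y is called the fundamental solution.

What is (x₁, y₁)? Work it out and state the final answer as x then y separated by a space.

2024999 117900

d=295: √d = [17; 5,1,2,3,2,6,2,3,2,1,5,34] (ℓ=12, even), read p_11/q_11
i=0: a=17 ⇒ p=17, q=1
…
i=3: a=2 ⇒ p=292, q=17
i=4: a=3 ⇒ p=979, q=57
…
i=6: a=6 ⇒ p=14479, q=843
i=7: a=2 ⇒ p=31208, q=1817
i=8: a=3 ⇒ p=108103, q=6294
i=9: a=2 ⇒ p=247414, q=14405
i=10: a=1 ⇒ p=355517, q=20699
i=11: a=5 ⇒ p=2024999, q=117900
(x₁, y₁) = (2024999, 117900);  2024999² − 295·117900² = 1 ✓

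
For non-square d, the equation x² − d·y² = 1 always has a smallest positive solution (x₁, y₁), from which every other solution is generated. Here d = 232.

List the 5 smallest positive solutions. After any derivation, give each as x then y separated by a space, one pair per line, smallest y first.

[15; 4,3,7,3,4,30] for √232; ℓ=6 ⇒ convergent index 5
step 0: (15, 1)  from 15·(1,0) + (0,1)
…
step 3: (1447, 95)  from 7·(198,13) + (61,4)
step 4: (4539, 298)  from 3·(1447,95) + (198,13)
step 5: (19603, 1287)  from 4·(4539,298) + (1447,95)
→ (19603, 1287).  Check: 19603²=384277609, 232·1287²=384277608, difference 1.
k=2:  x_2 = 19603·19603+232·1287·1287 = 768555217,  y_2 = 19603·1287+1287·19603 = 50458122
k=3:  x_3 = 19603·768555217+232·1287·50458122 = 30131975818099,  y_3 = 19603·50458122+1287·768555217 = 1978261129845
k=4:  x_4 = 19603·30131975818099+232·1287·1978261129845 = 1181354243155834177,  y_4 = 19603·1978261129845+1287·30131975818099 = 77559705806244948
k=5:  x_5 = 19603·1181354243155834177+232·1287·77559705806244948 = 46316174427035658925363,  y_5 = 19603·77559705806244948+1287·1181354243155834177 = 3040805823861378301443

19603 1287
768555217 50458122
30131975818099 1978261129845
1181354243155834177 77559705806244948
46316174427035658925363 3040805823861378301443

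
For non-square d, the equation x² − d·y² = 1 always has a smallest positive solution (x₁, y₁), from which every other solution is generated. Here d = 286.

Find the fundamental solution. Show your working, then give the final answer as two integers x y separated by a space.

√286 = [16; 1,10,3,3,2,3,3,10,1,32, …], period ℓ=10 (even) → k=9
a_0=16:  p_0=16·1+0=16,  q_0=16·0+1=1
a_1=1:  p_1=1·16+1=17,  q_1=1·1+0=1
…
a_3=3:  p_3=3·186+17=575,  q_3=3·11+1=34
a_4=3:  p_4=3·575+186=1911,  q_4=3·34+11=113
a_5=2:  p_5=2·1911+575=4397,  q_5=2·113+34=260
…
a_7=3:  p_7=3·15102+4397=49703,  q_7=3·893+260=2939
a_8=10:  p_8=10·49703+15102=512132,  q_8=10·2939+893=30283
a_9=1:  p_9=1·512132+49703=561835,  q_9=1·30283+2939=33222
→ (561835, 33222).  Check: 561835²=315658567225, 286·33222²=315658567224, difference 1.

561835 33222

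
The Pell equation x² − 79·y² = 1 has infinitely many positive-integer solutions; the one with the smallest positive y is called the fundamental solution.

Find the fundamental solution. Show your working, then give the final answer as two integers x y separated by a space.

80 9

√79 → a₀=8, period (1,7,1,16); ℓ=4 even so k=3
k=0  a_k=8  p_k/q_k = 8/1
k=1  a_k=1  p_k/q_k = 9/1
k=2  a_k=7  p_k/q_k = 71/8
k=3  a_k=1  p_k/q_k = 80/9
(x₁, y₁) = (80, 9);  80² − 79·9² = 1 ✓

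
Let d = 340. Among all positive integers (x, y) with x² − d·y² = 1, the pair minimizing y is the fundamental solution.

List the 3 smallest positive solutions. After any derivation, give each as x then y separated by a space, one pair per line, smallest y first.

285769 15498
163327842721 8857695924
93348068572789129 5062509812995614

√340 → a₀=18, period (2,3,1,1,1,…,3,2,36); ℓ=14 even so k=13
step 0: (18, 1)  from 18·(1,0) + (0,1)
…
step 3: (166, 9)  from 1·(129,7) + (37,2)
step 4: (295, 16)  from 1·(166,9) + (129,7)
step 5: (461, 25)  from 1·(295,16) + (166,9)
…
step 9: (13774, 747)  from 1·(7265,394) + (6509,353)
step 10: (21039, 1141)  from 1·(13774,747) + (7265,394)
…
step 12: (125478, 6805)  from 3·(34813,1888) + (21039,1141)
step 13: (285769, 15498)  from 2·(125478,6805) + (34813,1888)
→ (285769, 15498).  Check: 285769²=81663921361, 340·15498²=81663921360, difference 1.
n=2: (285769,15498)∘(285769,15498) = (285769·285769+340·15498·15498, 285769·15498+15498·285769) = (163327842721,8857695924)
n=3: (163327842721,8857695924)∘(285769,15498) = (285769·163327842721+340·15498·8857695924, 285769·8857695924+15498·163327842721) = (93348068572789129,5062509812995614)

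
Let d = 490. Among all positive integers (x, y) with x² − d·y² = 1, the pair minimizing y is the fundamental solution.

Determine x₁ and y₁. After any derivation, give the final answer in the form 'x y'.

√490 = [22; 7,2,1,4,4,4,1,2,7,44, …], period ℓ=10 (even) → k=9
step 0: (22, 1)  from 22·(1,0) + (0,1)
step 1: (155, 7)  from 7·(22,1) + (1,0)
step 2: (332, 15)  from 2·(155,7) + (22,1)
step 3: (487, 22)  from 1·(332,15) + (155,7)
…
step 5: (9607, 434)  from 4·(2280,103) + (487,22)
step 6: (40708, 1839)  from 4·(9607,434) + (2280,103)
step 7: (50315, 2273)  from 1·(40708,1839) + (9607,434)
step 8: (141338, 6385)  from 2·(50315,2273) + (40708,1839)
step 9: (1039681, 46968)  from 7·(141338,6385) + (50315,2273)
(x₁, y₁) = (1039681, 46968);  1039681² − 490·46968² = 1 ✓

1039681 46968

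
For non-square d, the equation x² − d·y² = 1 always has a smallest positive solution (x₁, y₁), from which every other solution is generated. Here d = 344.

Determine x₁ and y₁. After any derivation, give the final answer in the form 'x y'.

10405 561

[18; 1,1,4,1,3,1,4,1,1,36] for √344; ℓ=10 ⇒ convergent index 9
a_0=18:  p_0=18·1+0=18,  q_0=18·0+1=1
…
a_2=1:  p_2=1·19+18=37,  q_2=1·1+1=2
…
a_4=1:  p_4=1·167+37=204,  q_4=1·9+2=11
…
a_7=4:  p_7=4·983+779=4711,  q_7=4·53+42=254
a_8=1:  p_8=1·4711+983=5694,  q_8=1·254+53=307
a_9=1:  p_9=1·5694+4711=10405,  q_9=1·307+254=561
(x₁, y₁) = (10405, 561);  10405² − 344·561² = 1 ✓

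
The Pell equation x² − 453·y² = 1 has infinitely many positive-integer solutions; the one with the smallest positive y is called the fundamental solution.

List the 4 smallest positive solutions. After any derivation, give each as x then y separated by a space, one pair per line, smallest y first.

1653751 77700
5469784740001 256992905400
18091323967121133751 850004548596233100
59837090203895614338960001 2811391744490881177810800

[21; 3,1,1,10,14,10,1,1,3,42] for √453; ℓ=10 ⇒ convergent index 9
k=0  a_k=21  p_k/q_k = 21/1
…
k=2  a_k=1  p_k/q_k = 85/4
k=3  a_k=1  p_k/q_k = 149/7
k=4  a_k=10  p_k/q_k = 1575/74
…
k=7  a_k=1  p_k/q_k = 245764/11547
k=8  a_k=1  p_k/q_k = 469329/22051
k=9  a_k=3  p_k/q_k = 1653751/77700
→ (1653751, 77700).  Check: 1653751²=2734892370001, 453·77700²=2734892370000, difference 1.
n=2: (1653751,77700)∘(1653751,77700) = (1653751·1653751+453·77700·77700, 1653751·77700+77700·1653751) = (5469784740001,256992905400)
n=3: (5469784740001,256992905400)∘(1653751,77700) = (1653751·5469784740001+453·77700·256992905400, 1653751·256992905400+77700·5469784740001) = (18091323967121133751,850004548596233100)
n=4: (18091323967121133751,850004548596233100)∘(1653751,77700) = (1653751·18091323967121133751+453·77700·850004548596233100, 1653751·850004548596233100+77700·18091323967121133751) = (59837090203895614338960001,2811391744490881177810800)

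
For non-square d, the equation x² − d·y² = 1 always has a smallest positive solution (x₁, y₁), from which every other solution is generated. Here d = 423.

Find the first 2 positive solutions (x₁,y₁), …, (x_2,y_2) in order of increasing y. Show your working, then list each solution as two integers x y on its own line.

[20; 1,1,3,4,3,1,1,40] for √423; ℓ=8 ⇒ convergent index 7
i=0: a=20 ⇒ p=20, q=1
i=1: a=1 ⇒ p=21, q=1
i=2: a=1 ⇒ p=41, q=2
i=3: a=3 ⇒ p=144, q=7
i=4: a=4 ⇒ p=617, q=30
…
i=6: a=1 ⇒ p=2612, q=127
i=7: a=1 ⇒ p=4607, q=224
(x₁, y₁) = (4607, 224);  4607² − 423·224² = 1 ✓
(x_2, y_2) = (4607·4607 + 423·224·224, 4607·224 + 224·4607) = (42448897, 2063936)

4607 224
42448897 2063936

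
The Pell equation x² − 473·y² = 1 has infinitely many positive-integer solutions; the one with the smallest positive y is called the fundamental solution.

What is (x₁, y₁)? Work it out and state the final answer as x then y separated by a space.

[21; 1,2,1,42] for √473; ℓ=4 ⇒ convergent index 3
i=0: a=21 ⇒ p=21, q=1
…
i=2: a=2 ⇒ p=65, q=3
i=3: a=1 ⇒ p=87, q=4
→ (87, 4).  Check: 87²=7569, 473·4²=7568, difference 1.

87 4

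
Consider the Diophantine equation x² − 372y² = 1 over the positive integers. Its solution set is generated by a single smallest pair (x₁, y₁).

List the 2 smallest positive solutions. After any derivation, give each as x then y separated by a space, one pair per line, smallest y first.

12151 630
295293601 15310260

[19; 3,2,12,2,3,38] for √372; ℓ=6 ⇒ convergent index 5
step 0: (19, 1)  from 19·(1,0) + (0,1)
step 1: (58, 3)  from 3·(19,1) + (1,0)
step 2: (135, 7)  from 2·(58,3) + (19,1)
step 3: (1678, 87)  from 12·(135,7) + (58,3)
step 4: (3491, 181)  from 2·(1678,87) + (135,7)
step 5: (12151, 630)  from 3·(3491,181) + (1678,87)
→ (12151, 630).  Check: 12151²=147646801, 372·630²=147646800, difference 1.
(12151+630√372)^2 = 295293601 + 15310260√372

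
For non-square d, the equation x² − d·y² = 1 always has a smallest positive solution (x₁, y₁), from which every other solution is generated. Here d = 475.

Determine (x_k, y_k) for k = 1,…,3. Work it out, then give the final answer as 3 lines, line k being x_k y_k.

√475 = [21; 1,3,1,6,2,6,1,3,1,42, …], period ℓ=10 (even) → k=9
i=0: a=21 ⇒ p=21, q=1
i=1: a=1 ⇒ p=22, q=1
…
i=7: a=1 ⇒ p=11878, q=545
i=8: a=3 ⇒ p=45921, q=2107
i=9: a=1 ⇒ p=57799, q=2652
fundamental: x₁=57799, y₁=2652  (since 3340724401 − 475·7033104 = 1)
n=2: (57799,2652)∘(57799,2652) = (57799·57799+475·2652·2652, 57799·2652+2652·57799) = (6681448801,306565896)
n=3: (6681448801,306565896)∘(57799,2652) = (57799·6681448801+475·2652·306565896, 57799·306565896+2652·6681448801) = (772362118440199,35438404443156)

57799 2652
6681448801 306565896
772362118440199 35438404443156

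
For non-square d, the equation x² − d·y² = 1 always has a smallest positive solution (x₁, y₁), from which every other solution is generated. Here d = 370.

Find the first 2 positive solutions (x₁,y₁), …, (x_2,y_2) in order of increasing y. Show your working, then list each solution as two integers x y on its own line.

√370 = [19; 4,4,38, …], period ℓ=3 (odd) → k=5
step 0: (19, 1)  from 19·(1,0) + (0,1)
step 1: (77, 4)  from 4·(19,1) + (1,0)
step 2: (327, 17)  from 4·(77,4) + (19,1)
…
step 4: (50339, 2617)  from 4·(12503,650) + (327,17)
step 5: (213859, 11118)  from 4·(50339,2617) + (12503,650)
(x₁, y₁) = (213859, 11118);  213859² − 370·11118² = 1 ✓
(213859+11118√370)^2 = 91471343761 + 4755368724√370

213859 11118
91471343761 4755368724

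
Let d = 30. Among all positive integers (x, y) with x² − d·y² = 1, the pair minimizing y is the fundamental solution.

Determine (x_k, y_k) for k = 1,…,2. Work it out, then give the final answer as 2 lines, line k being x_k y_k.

d=30: √d = [5; 2,10] (ℓ=2, even), read p_1/q_1
k=0  a_k=5  p_k/q_k = 5/1
k=1  a_k=2  p_k/q_k = 11/2
→ (11, 2).  Check: 11²=121, 30·2²=120, difference 1.
(x_2, y_2) = (11·11 + 30·2·2, 11·2 + 2·11) = (241, 44)

11 2
241 44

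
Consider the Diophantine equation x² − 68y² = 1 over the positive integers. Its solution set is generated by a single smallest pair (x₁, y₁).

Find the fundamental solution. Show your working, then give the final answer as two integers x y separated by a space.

d=68: √d = [8; 4,16] (ℓ=2, even), read p_1/q_1
step 0: (8, 1)  from 8·(1,0) + (0,1)
step 1: (33, 4)  from 4·(8,1) + (1,0)
(x₁, y₁) = (33, 4);  33² − 68·4² = 1 ✓

33 4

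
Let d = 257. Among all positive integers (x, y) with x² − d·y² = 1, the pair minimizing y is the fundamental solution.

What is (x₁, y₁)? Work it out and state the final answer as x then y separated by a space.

513 32

[16; 32] for √257; ℓ=1 ⇒ convergent index 1
k=0  a_k=16  p_k/q_k = 16/1
k=1  a_k=32  p_k/q_k = 513/32
(x₁, y₁) = (513, 32);  513² − 257·32² = 1 ✓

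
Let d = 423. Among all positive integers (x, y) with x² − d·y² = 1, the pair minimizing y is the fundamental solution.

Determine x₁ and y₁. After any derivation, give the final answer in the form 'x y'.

d=423: √d = [20; 1,1,3,4,3,1,1,40] (ℓ=8, even), read p_7/q_7
i=0: a=20 ⇒ p=20, q=1
…
i=2: a=1 ⇒ p=41, q=2
i=3: a=3 ⇒ p=144, q=7
i=4: a=4 ⇒ p=617, q=30
i=5: a=3 ⇒ p=1995, q=97
i=6: a=1 ⇒ p=2612, q=127
i=7: a=1 ⇒ p=4607, q=224
→ (4607, 224).  Check: 4607²=21224449, 423·224²=21224448, difference 1.

4607 224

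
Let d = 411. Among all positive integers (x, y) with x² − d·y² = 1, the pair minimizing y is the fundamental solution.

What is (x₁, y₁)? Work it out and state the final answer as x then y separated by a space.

49730 2453

√411 → a₀=20, period (3,1,1,1,19,1,1,1,3,40); ℓ=10 even so k=9
i=0: a=20 ⇒ p=20, q=1
i=1: a=3 ⇒ p=61, q=3
…
i=3: a=1 ⇒ p=142, q=7
i=4: a=1 ⇒ p=223, q=11
i=5: a=19 ⇒ p=4379, q=216
…
i=8: a=1 ⇒ p=13583, q=670
i=9: a=3 ⇒ p=49730, q=2453
fundamental: x₁=49730, y₁=2453  (since 2473072900 − 411·6017209 = 1)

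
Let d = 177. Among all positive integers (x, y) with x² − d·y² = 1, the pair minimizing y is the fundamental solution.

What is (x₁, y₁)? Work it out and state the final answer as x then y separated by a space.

62423 4692

√177 → a₀=13, period (3,3,2,8,2,3,3,26); ℓ=8 even so k=7
k=0  a_k=13  p_k/q_k = 13/1
k=1  a_k=3  p_k/q_k = 40/3
k=2  a_k=3  p_k/q_k = 133/10
k=3  a_k=2  p_k/q_k = 306/23
k=4  a_k=8  p_k/q_k = 2581/194
…
k=6  a_k=3  p_k/q_k = 18985/1427
k=7  a_k=3  p_k/q_k = 62423/4692
fundamental: x₁=62423, y₁=4692  (since 3896630929 − 177·22014864 = 1)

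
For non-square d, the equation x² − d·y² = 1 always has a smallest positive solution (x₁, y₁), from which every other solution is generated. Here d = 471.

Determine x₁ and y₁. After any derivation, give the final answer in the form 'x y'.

7838695 361188

√471 → a₀=21, period (1,2,2,1,3,…,2,1,42); ℓ=14 even so k=13
a_0=21:  p_0=21·1+0=21,  q_0=21·0+1=1
a_1=1:  p_1=1·21+1=22,  q_1=1·1+0=1
a_2=2:  p_2=2·22+21=65,  q_2=2·1+1=3
…
a_4=1:  p_4=1·152+65=217,  q_4=1·7+3=10
a_5=3:  p_5=3·217+152=803,  q_5=3·10+7=37
a_6=4:  p_6=4·803+217=3429,  q_6=4·37+10=158
…
a_8=4:  p_8=4·48809+3429=198665,  q_8=4·2249+158=9154
a_9=3:  p_9=3·198665+48809=644804,  q_9=3·9154+2249=29711
a_10=1:  p_10=1·644804+198665=843469,  q_10=1·29711+9154=38865
a_11=2:  p_11=2·843469+644804=2331742,  q_11=2·38865+29711=107441
a_12=2:  p_12=2·2331742+843469=5506953,  q_12=2·107441+38865=253747
a_13=1:  p_13=1·5506953+2331742=7838695,  q_13=1·253747+107441=361188
fundamental: x₁=7838695, y₁=361188  (since 61445139303025 − 471·130456771344 = 1)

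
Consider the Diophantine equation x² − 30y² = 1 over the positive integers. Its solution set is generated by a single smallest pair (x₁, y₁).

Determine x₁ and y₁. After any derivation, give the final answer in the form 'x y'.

[5; 2,10] for √30; ℓ=2 ⇒ convergent index 1
step 0: (5, 1)  from 5·(1,0) + (0,1)
step 1: (11, 2)  from 2·(5,1) + (1,0)
(x₁, y₁) = (11, 2);  11² − 30·2² = 1 ✓

11 2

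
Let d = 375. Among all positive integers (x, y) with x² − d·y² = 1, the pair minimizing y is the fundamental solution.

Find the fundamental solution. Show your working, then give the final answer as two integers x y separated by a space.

d=375: √d = [19; 2,1,2,1,5,1,2,1,2,38] (ℓ=10, even), read p_9/q_9
a_0=19:  p_0=19·1+0=19,  q_0=19·0+1=1
a_1=2:  p_1=2·19+1=39,  q_1=2·1+0=2
…
a_3=2:  p_3=2·58+39=155,  q_3=2·3+2=8
…
a_5=5:  p_5=5·213+155=1220,  q_5=5·11+8=63
a_6=1:  p_6=1·1220+213=1433,  q_6=1·63+11=74
a_7=2:  p_7=2·1433+1220=4086,  q_7=2·74+63=211
a_8=1:  p_8=1·4086+1433=5519,  q_8=1·211+74=285
a_9=2:  p_9=2·5519+4086=15124,  q_9=2·285+211=781
(x₁, y₁) = (15124, 781);  15124² − 375·781² = 1 ✓

15124 781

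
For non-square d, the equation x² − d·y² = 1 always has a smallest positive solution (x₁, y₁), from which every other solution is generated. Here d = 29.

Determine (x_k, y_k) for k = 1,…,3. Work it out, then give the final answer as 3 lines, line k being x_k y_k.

√29 → a₀=5, period (2,1,1,2,10); ℓ=5 odd so k=9
step 0: (5, 1)  from 5·(1,0) + (0,1)
step 1: (11, 2)  from 2·(5,1) + (1,0)
step 2: (16, 3)  from 1·(11,2) + (5,1)
step 3: (27, 5)  from 1·(16,3) + (11,2)
…
step 5: (727, 135)  from 10·(70,13) + (27,5)
step 6: (1524, 283)  from 2·(727,135) + (70,13)
step 7: (2251, 418)  from 1·(1524,283) + (727,135)
step 8: (3775, 701)  from 1·(2251,418) + (1524,283)
step 9: (9801, 1820)  from 2·(3775,701) + (2251,418)
(x₁, y₁) = (9801, 1820);  9801² − 29·1820² = 1 ✓
k=2:  x_2 = 9801·9801+29·1820·1820 = 192119201,  y_2 = 9801·1820+1820·9801 = 35675640
k=3:  x_3 = 9801·192119201+29·1820·35675640 = 3765920568201,  y_3 = 9801·35675640+1820·192119201 = 699313893460

9801 1820
192119201 35675640
3765920568201 699313893460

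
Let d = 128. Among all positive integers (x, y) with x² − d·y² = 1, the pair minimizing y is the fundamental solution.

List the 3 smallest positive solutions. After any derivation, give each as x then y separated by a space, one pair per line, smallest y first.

577 51
665857 58854
768398401 67917465

d=128: √d = [11; 3,5,3,22] (ℓ=4, even), read p_3/q_3
step 0: (11, 1)  from 11·(1,0) + (0,1)
step 1: (34, 3)  from 3·(11,1) + (1,0)
step 2: (181, 16)  from 5·(34,3) + (11,1)
step 3: (577, 51)  from 3·(181,16) + (34,3)
fundamental: x₁=577, y₁=51  (since 332929 − 128·2601 = 1)
(577+51√128)^2 = 665857 + 58854√128
(577+51√128)^3 = 768398401 + 67917465√128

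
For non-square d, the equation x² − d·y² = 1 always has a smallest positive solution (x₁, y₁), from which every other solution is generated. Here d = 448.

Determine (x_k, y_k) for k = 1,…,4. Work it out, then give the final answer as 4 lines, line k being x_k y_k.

127 6
32257 1524
8193151 387090
2081028097 98319336

[21; 6,42] for √448; ℓ=2 ⇒ convergent index 1
k=0  a_k=21  p_k/q_k = 21/1
k=1  a_k=6  p_k/q_k = 127/6
(x₁, y₁) = (127, 6);  127² − 448·6² = 1 ✓
n=2: (127,6)∘(127,6) = (127·127+448·6·6, 127·6+6·127) = (32257,1524)
n=3: (32257,1524)∘(127,6) = (127·32257+448·6·1524, 127·1524+6·32257) = (8193151,387090)
n=4: (8193151,387090)∘(127,6) = (127·8193151+448·6·387090, 127·387090+6·8193151) = (2081028097,98319336)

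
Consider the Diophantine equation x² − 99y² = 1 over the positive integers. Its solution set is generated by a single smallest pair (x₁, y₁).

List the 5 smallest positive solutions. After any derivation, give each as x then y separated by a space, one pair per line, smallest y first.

[9; 1,18] for √99; ℓ=2 ⇒ convergent index 1
a_0=9:  p_0=9·1+0=9,  q_0=9·0+1=1
a_1=1:  p_1=1·9+1=10,  q_1=1·1+0=1
→ (10, 1).  Check: 10²=100, 99·1²=99, difference 1.
n=2: (10,1)∘(10,1) = (10·10+99·1·1, 10·1+1·10) = (199,20)
n=3: (199,20)∘(10,1) = (10·199+99·1·20, 10·20+1·199) = (3970,399)
n=4: (3970,399)∘(10,1) = (10·3970+99·1·399, 10·399+1·3970) = (79201,7960)
n=5: (79201,7960)∘(10,1) = (10·79201+99·1·7960, 10·7960+1·79201) = (1580050,158801)

10 1
199 20
3970 399
79201 7960
1580050 158801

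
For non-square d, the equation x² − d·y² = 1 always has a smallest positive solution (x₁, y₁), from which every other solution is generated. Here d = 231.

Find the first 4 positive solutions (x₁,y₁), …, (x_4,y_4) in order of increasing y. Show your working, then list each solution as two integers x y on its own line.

76 5
11551 760
1755676 115515
266851201 17557520

[15; 5,30] for √231; ℓ=2 ⇒ convergent index 1
k=0  a_k=15  p_k/q_k = 15/1
k=1  a_k=5  p_k/q_k = 76/5
fundamental: x₁=76, y₁=5  (since 5776 − 231·25 = 1)
(x_2, y_2) = (76·76 + 231·5·5, 76·5 + 5·76) = (11551, 760)
(x_3, y_3) = (76·11551 + 231·5·760, 76·760 + 5·11551) = (1755676, 115515)
(x_4, y_4) = (76·1755676 + 231·5·115515, 76·115515 + 5·1755676) = (266851201, 17557520)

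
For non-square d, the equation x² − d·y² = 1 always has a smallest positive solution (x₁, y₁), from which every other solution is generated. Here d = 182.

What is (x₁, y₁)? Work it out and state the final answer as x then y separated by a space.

27 2

√182 = [13; 2,26, …], period ℓ=2 (even) → k=1
step 0: (13, 1)  from 13·(1,0) + (0,1)
step 1: (27, 2)  from 2·(13,1) + (1,0)
fundamental: x₁=27, y₁=2  (since 729 − 182·4 = 1)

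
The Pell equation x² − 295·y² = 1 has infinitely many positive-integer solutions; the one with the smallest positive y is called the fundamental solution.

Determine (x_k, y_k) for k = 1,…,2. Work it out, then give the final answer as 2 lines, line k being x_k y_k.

[17; 5,1,2,3,2,6,2,3,2,1,5,34] for √295; ℓ=12 ⇒ convergent index 11
step 0: (17, 1)  from 17·(1,0) + (0,1)
…
step 6: (14479, 843)  from 6·(2250,131) + (979,57)
step 7: (31208, 1817)  from 2·(14479,843) + (2250,131)
…
step 9: (247414, 14405)  from 2·(108103,6294) + (31208,1817)
step 10: (355517, 20699)  from 1·(247414,14405) + (108103,6294)
step 11: (2024999, 117900)  from 5·(355517,20699) + (247414,14405)
(x₁, y₁) = (2024999, 117900);  2024999² − 295·117900² = 1 ✓
(x_2, y_2) = (2024999·2024999 + 295·117900·117900, 2024999·117900 + 117900·2024999) = (8201241900001, 477494764200)

2024999 117900
8201241900001 477494764200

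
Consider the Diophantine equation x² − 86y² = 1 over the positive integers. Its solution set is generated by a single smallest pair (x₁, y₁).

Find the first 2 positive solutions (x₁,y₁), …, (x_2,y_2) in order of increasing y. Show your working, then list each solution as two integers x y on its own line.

10405 1122
216528049 23348820

[9; 3,1,1,1,8,1,1,1,3,18] for √86; ℓ=10 ⇒ convergent index 9
a_0=9:  p_0=9·1+0=9,  q_0=9·0+1=1
…
a_2=1:  p_2=1·28+9=37,  q_2=1·3+1=4
a_3=1:  p_3=1·37+28=65,  q_3=1·4+3=7
a_4=1:  p_4=1·65+37=102,  q_4=1·7+4=11
…
a_6=1:  p_6=1·881+102=983,  q_6=1·95+11=106
a_7=1:  p_7=1·983+881=1864,  q_7=1·106+95=201
a_8=1:  p_8=1·1864+983=2847,  q_8=1·201+106=307
a_9=3:  p_9=3·2847+1864=10405,  q_9=3·307+201=1122
→ (10405, 1122).  Check: 10405²=108264025, 86·1122²=108264024, difference 1.
n=2: (10405,1122)∘(10405,1122) = (10405·10405+86·1122·1122, 10405·1122+1122·10405) = (216528049,23348820)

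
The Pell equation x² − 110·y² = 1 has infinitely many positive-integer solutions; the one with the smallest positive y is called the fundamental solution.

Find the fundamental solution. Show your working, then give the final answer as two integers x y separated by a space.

21 2

√110 → a₀=10, period (2,20); ℓ=2 even so k=1
step 0: (10, 1)  from 10·(1,0) + (0,1)
step 1: (21, 2)  from 2·(10,1) + (1,0)
→ (21, 2).  Check: 21²=441, 110·2²=440, difference 1.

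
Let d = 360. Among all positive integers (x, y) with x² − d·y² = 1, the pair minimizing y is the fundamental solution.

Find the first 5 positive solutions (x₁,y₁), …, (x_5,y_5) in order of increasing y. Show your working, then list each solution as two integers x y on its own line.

√360 = [18; 1,36, …], period ℓ=2 (even) → k=1
i=0: a=18 ⇒ p=18, q=1
i=1: a=1 ⇒ p=19, q=1
(x₁, y₁) = (19, 1);  19² − 360·1² = 1 ✓
k=2:  x_2 = 19·19+360·1·1 = 721,  y_2 = 19·1+1·19 = 38
k=3:  x_3 = 19·721+360·1·38 = 27379,  y_3 = 19·38+1·721 = 1443
k=4:  x_4 = 19·27379+360·1·1443 = 1039681,  y_4 = 19·1443+1·27379 = 54796
k=5:  x_5 = 19·1039681+360·1·54796 = 39480499,  y_5 = 19·54796+1·1039681 = 2080805

19 1
721 38
27379 1443
1039681 54796
39480499 2080805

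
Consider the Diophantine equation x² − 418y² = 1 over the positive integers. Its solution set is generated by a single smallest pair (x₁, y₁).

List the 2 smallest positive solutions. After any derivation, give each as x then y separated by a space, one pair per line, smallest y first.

√418 = [20; 2,4,20,4,2,40, …], period ℓ=6 (even) → k=5
a_0=20:  p_0=20·1+0=20,  q_0=20·0+1=1
…
a_2=4:  p_2=4·41+20=184,  q_2=4·2+1=9
a_3=20:  p_3=20·184+41=3721,  q_3=20·9+2=182
a_4=4:  p_4=4·3721+184=15068,  q_4=4·182+9=737
a_5=2:  p_5=2·15068+3721=33857,  q_5=2·737+182=1656
→ (33857, 1656).  Check: 33857²=1146296449, 418·1656²=1146296448, difference 1.
k=2:  x_2 = 33857·33857+418·1656·1656 = 2292592897,  y_2 = 33857·1656+1656·33857 = 112134384

33857 1656
2292592897 112134384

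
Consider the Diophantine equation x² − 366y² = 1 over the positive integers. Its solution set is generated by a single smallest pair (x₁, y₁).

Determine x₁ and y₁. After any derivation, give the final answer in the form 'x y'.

907925 47458

[19; 7,1,1,1,2,12,2,1,1,1,7,38] for √366; ℓ=12 ⇒ convergent index 11
a_0=19:  p_0=19·1+0=19,  q_0=19·0+1=1
a_1=7:  p_1=7·19+1=134,  q_1=7·1+0=7
a_2=1:  p_2=1·134+19=153,  q_2=1·7+1=8
a_3=1:  p_3=1·153+134=287,  q_3=1·8+7=15
a_4=1:  p_4=1·287+153=440,  q_4=1·15+8=23
…
a_6=12:  p_6=12·1167+440=14444,  q_6=12·61+23=755
…
a_10=1:  p_10=1·74554+44499=119053,  q_10=1·3897+2326=6223
a_11=7:  p_11=7·119053+74554=907925,  q_11=7·6223+3897=47458
→ (907925, 47458).  Check: 907925²=824327805625, 366·47458²=824327805624, difference 1.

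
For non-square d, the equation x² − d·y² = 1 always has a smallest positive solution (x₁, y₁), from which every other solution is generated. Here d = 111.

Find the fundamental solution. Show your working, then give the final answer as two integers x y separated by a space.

295 28

d=111: √d = [10; 1,1,6,1,1,20] (ℓ=6, even), read p_5/q_5
k=0  a_k=10  p_k/q_k = 10/1
…
k=3  a_k=6  p_k/q_k = 137/13
k=4  a_k=1  p_k/q_k = 158/15
k=5  a_k=1  p_k/q_k = 295/28
→ (295, 28).  Check: 295²=87025, 111·28²=87024, difference 1.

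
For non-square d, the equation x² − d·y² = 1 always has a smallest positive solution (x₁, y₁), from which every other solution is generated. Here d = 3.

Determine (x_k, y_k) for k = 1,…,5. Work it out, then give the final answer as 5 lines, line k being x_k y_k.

√3 = [1; 1,2, …], period ℓ=2 (even) → k=1
a_0=1:  p_0=1·1+0=1,  q_0=1·0+1=1
a_1=1:  p_1=1·1+1=2,  q_1=1·1+0=1
fundamental: x₁=2, y₁=1  (since 4 − 3·1 = 1)
k=2:  x_2 = 2·2+3·1·1 = 7,  y_2 = 2·1+1·2 = 4
k=3:  x_3 = 2·7+3·1·4 = 26,  y_3 = 2·4+1·7 = 15
k=4:  x_4 = 2·26+3·1·15 = 97,  y_4 = 2·15+1·26 = 56
k=5:  x_5 = 2·97+3·1·56 = 362,  y_5 = 2·56+1·97 = 209

2 1
7 4
26 15
97 56
362 209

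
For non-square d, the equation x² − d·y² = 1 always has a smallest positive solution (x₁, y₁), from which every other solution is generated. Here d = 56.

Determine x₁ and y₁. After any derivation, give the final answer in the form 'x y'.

d=56: √d = [7; 2,14] (ℓ=2, even), read p_1/q_1
step 0: (7, 1)  from 7·(1,0) + (0,1)
step 1: (15, 2)  from 2·(7,1) + (1,0)
fundamental: x₁=15, y₁=2  (since 225 − 56·4 = 1)

15 2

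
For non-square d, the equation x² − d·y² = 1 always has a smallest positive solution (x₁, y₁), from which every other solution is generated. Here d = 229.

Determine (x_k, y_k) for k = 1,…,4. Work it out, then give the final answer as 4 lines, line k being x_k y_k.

√229 → a₀=15, period (7,1,1,7,30); ℓ=5 odd so k=9
k=0  a_k=15  p_k/q_k = 15/1
k=1  a_k=7  p_k/q_k = 106/7
k=2  a_k=1  p_k/q_k = 121/8
k=3  a_k=1  p_k/q_k = 227/15
k=4  a_k=7  p_k/q_k = 1710/113
…
k=6  a_k=7  p_k/q_k = 362399/23948
…
k=8  a_k=1  p_k/q_k = 776325/51301
k=9  a_k=7  p_k/q_k = 5848201/386460
→ (5848201, 386460).  Check: 5848201²=34201454936401, 229·386460²=34201454936400, difference 1.
(5848201+386460√229)^2 = 68402909872801 + 4520191516920√229
(5848201+386460√229)^3 = 800067931842043513801 + 52869977098885735380√229
(5848201+386460√229)^4 = 9357916158133073035999171201 + 618388505879356792878585840√229

5848201 386460
68402909872801 4520191516920
800067931842043513801 52869977098885735380
9357916158133073035999171201 618388505879356792878585840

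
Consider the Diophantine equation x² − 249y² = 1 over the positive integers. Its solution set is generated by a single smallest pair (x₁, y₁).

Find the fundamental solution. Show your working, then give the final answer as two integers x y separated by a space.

8553815 542076

[15; 1,3,1,1,5,…,3,1,30] for √249; ℓ=16 ⇒ convergent index 15
i=0: a=15 ⇒ p=15, q=1
…
i=2: a=3 ⇒ p=63, q=4
i=3: a=1 ⇒ p=79, q=5
i=4: a=1 ⇒ p=142, q=9
…
i=7: a=3 ⇒ p=3582, q=227
…
i=10: a=1 ⇒ p=150586, q=9543
…
i=13: a=1 ⇒ p=1884116, q=119401
i=14: a=3 ⇒ p=6669699, q=422675
i=15: a=1 ⇒ p=8553815, q=542076
fundamental: x₁=8553815, y₁=542076  (since 73167751054225 − 249·293846389776 = 1)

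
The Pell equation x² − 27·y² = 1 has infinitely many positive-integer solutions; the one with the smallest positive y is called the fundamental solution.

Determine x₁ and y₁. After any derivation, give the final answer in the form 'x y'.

√27 → a₀=5, period (5,10); ℓ=2 even so k=1
k=0  a_k=5  p_k/q_k = 5/1
k=1  a_k=5  p_k/q_k = 26/5
fundamental: x₁=26, y₁=5  (since 676 − 27·25 = 1)

26 5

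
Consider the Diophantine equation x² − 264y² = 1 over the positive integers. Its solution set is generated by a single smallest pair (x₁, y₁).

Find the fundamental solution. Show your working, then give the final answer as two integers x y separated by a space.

√264 = [16; 4,32, …], period ℓ=2 (even) → k=1
a_0=16:  p_0=16·1+0=16,  q_0=16·0+1=1
a_1=4:  p_1=4·16+1=65,  q_1=4·1+0=4
→ (65, 4).  Check: 65²=4225, 264·4²=4224, difference 1.

65 4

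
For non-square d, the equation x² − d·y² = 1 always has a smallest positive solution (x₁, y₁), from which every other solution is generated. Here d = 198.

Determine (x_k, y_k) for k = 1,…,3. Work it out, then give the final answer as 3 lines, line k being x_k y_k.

√198 = [14; 14,28, …], period ℓ=2 (even) → k=1
k=0  a_k=14  p_k/q_k = 14/1
k=1  a_k=14  p_k/q_k = 197/14
fundamental: x₁=197, y₁=14  (since 38809 − 198·196 = 1)
(x_2, y_2) = (197·197 + 198·14·14, 197·14 + 14·197) = (77617, 5516)
(x_3, y_3) = (197·77617 + 198·14·5516, 197·5516 + 14·77617) = (30580901, 2173290)

197 14
77617 5516
30580901 2173290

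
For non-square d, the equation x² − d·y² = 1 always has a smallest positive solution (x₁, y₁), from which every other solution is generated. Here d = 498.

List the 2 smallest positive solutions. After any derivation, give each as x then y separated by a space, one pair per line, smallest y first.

√498 = [22; 3,6,22,6,3,44, …], period ℓ=6 (even) → k=5
k=0  a_k=22  p_k/q_k = 22/1
…
k=2  a_k=6  p_k/q_k = 424/19
…
k=4  a_k=6  p_k/q_k = 56794/2545
k=5  a_k=3  p_k/q_k = 179777/8056
(x₁, y₁) = (179777, 8056);  179777² − 498·8056² = 1 ✓
(x_2, y_2) = (179777·179777 + 498·8056·8056, 179777·8056 + 8056·179777) = (64639539457, 2896567024)

179777 8056
64639539457 2896567024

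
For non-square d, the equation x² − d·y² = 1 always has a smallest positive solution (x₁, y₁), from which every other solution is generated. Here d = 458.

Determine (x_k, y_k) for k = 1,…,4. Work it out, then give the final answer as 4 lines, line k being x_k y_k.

22899 1070
1048728401 49003860
48029663286099 2244278779210
2199662518128033601 102783479481255720

d=458: √d = [21; 2,2,42] (ℓ=3, odd), read p_5/q_5
i=0: a=21 ⇒ p=21, q=1
…
i=2: a=2 ⇒ p=107, q=5
i=3: a=42 ⇒ p=4537, q=212
i=4: a=2 ⇒ p=9181, q=429
i=5: a=2 ⇒ p=22899, q=1070
(x₁, y₁) = (22899, 1070);  22899² − 458·1070² = 1 ✓
k=2:  x_2 = 22899·22899+458·1070·1070 = 1048728401,  y_2 = 22899·1070+1070·22899 = 49003860
k=3:  x_3 = 22899·1048728401+458·1070·49003860 = 48029663286099,  y_3 = 22899·49003860+1070·1048728401 = 2244278779210
k=4:  x_4 = 22899·48029663286099+458·1070·2244278779210 = 2199662518128033601,  y_4 = 22899·2244278779210+1070·48029663286099 = 102783479481255720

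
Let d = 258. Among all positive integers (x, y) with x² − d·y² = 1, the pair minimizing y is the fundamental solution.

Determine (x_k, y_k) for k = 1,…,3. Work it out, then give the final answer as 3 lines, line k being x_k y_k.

d=258: √d = [16; 16,32] (ℓ=2, even), read p_1/q_1
i=0: a=16 ⇒ p=16, q=1
i=1: a=16 ⇒ p=257, q=16
→ (257, 16).  Check: 257²=66049, 258·16²=66048, difference 1.
n=2: (257,16)∘(257,16) = (257·257+258·16·16, 257·16+16·257) = (132097,8224)
n=3: (132097,8224)∘(257,16) = (257·132097+258·16·8224, 257·8224+16·132097) = (67897601,4227120)

257 16
132097 8224
67897601 4227120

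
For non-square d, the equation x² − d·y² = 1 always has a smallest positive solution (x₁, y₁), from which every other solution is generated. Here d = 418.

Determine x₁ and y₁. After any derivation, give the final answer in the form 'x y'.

33857 1656

√418 → a₀=20, period (2,4,20,4,2,40); ℓ=6 even so k=5
i=0: a=20 ⇒ p=20, q=1
i=1: a=2 ⇒ p=41, q=2
i=2: a=4 ⇒ p=184, q=9
…
i=4: a=4 ⇒ p=15068, q=737
i=5: a=2 ⇒ p=33857, q=1656
(x₁, y₁) = (33857, 1656);  33857² − 418·1656² = 1 ✓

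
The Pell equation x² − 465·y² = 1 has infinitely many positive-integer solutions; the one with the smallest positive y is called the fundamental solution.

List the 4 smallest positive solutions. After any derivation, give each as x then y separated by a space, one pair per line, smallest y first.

√465 = [21; 1,1,3,2,2,2,3,1,1,42, …], period ℓ=10 (even) → k=9
k=0  a_k=21  p_k/q_k = 21/1
…
k=2  a_k=1  p_k/q_k = 43/2
…
k=5  a_k=2  p_k/q_k = 841/39
…
k=8  a_k=1  p_k/q_k = 8949/415
k=9  a_k=1  p_k/q_k = 15871/736
(x₁, y₁) = (15871, 736);  15871² − 465·736² = 1 ✓
n=2: (15871,736)∘(15871,736) = (15871·15871+465·736·736, 15871·736+736·15871) = (503777281,23362112)
n=3: (503777281,23362112)∘(15871,736) = (15871·503777281+465·736·23362112, 15871·23362112+736·503777281) = (15990898437631,741560158368)
n=4: (15990898437631,741560158368)∘(15871,736) = (15871·15990898437631+465·736·741560158368, 15871·741560158368+736·15990898437631) = (507583097703505921,23538602523554944)

15871 736
503777281 23362112
15990898437631 741560158368
507583097703505921 23538602523554944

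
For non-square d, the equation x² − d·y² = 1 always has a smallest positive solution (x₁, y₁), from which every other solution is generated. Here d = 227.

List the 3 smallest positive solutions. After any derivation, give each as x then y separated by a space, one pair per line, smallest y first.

√227 = [15; 15,30, …], period ℓ=2 (even) → k=1
k=0  a_k=15  p_k/q_k = 15/1
k=1  a_k=15  p_k/q_k = 226/15
fundamental: x₁=226, y₁=15  (since 51076 − 227·225 = 1)
(226+15√227)^2 = 102151 + 6780√227
(226+15√227)^3 = 46172026 + 3064545√227

226 15
102151 6780
46172026 3064545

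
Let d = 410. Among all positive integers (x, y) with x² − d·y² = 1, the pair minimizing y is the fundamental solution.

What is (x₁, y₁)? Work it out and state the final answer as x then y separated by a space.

d=410: √d = [20; 4,40] (ℓ=2, even), read p_1/q_1
i=0: a=20 ⇒ p=20, q=1
i=1: a=4 ⇒ p=81, q=4
(x₁, y₁) = (81, 4);  81² − 410·4² = 1 ✓

81 4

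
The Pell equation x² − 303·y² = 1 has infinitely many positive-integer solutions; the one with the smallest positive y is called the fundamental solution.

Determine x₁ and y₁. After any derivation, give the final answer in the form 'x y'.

2524 145

[17; 2,2,5,2,2,34] for √303; ℓ=6 ⇒ convergent index 5
step 0: (17, 1)  from 17·(1,0) + (0,1)
step 1: (35, 2)  from 2·(17,1) + (1,0)
…
step 4: (1027, 59)  from 2·(470,27) + (87,5)
step 5: (2524, 145)  from 2·(1027,59) + (470,27)
(x₁, y₁) = (2524, 145);  2524² − 303·145² = 1 ✓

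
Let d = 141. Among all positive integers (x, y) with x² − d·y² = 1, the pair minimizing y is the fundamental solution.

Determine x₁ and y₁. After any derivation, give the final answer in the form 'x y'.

[11; 1,6,1,22] for √141; ℓ=4 ⇒ convergent index 3
k=0  a_k=11  p_k/q_k = 11/1
k=1  a_k=1  p_k/q_k = 12/1
k=2  a_k=6  p_k/q_k = 83/7
k=3  a_k=1  p_k/q_k = 95/8
fundamental: x₁=95, y₁=8  (since 9025 − 141·64 = 1)

95 8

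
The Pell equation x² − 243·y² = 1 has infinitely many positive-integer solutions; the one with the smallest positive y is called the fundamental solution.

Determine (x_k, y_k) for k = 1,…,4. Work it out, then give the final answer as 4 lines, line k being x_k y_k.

[15; 1,1,2,3,15,3,2,1,1,30] for √243; ℓ=10 ⇒ convergent index 9
a_0=15:  p_0=15·1+0=15,  q_0=15·0+1=1
…
a_3=2:  p_3=2·31+16=78,  q_3=2·2+1=5
…
a_6=3:  p_6=3·4053+265=12424,  q_6=3·260+17=797
…
a_8=1:  p_8=1·28901+12424=41325,  q_8=1·1854+797=2651
a_9=1:  p_9=1·41325+28901=70226,  q_9=1·2651+1854=4505
→ (70226, 4505).  Check: 70226²=4931691076, 243·4505²=4931691075, difference 1.
(70226+4505√243)^2 = 9863382151 + 632736260√243
(70226+4505√243)^3 = 1385331749802026 + 88869073185015√243
(70226+4505√243)^4 = 194572614913330773601 + 12481839066348990520√243

70226 4505
9863382151 632736260
1385331749802026 88869073185015
194572614913330773601 12481839066348990520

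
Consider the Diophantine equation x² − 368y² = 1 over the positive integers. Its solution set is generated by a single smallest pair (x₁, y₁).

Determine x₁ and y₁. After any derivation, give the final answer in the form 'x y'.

[19; 5,2,5,38] for √368; ℓ=4 ⇒ convergent index 3
a_0=19:  p_0=19·1+0=19,  q_0=19·0+1=1
a_1=5:  p_1=5·19+1=96,  q_1=5·1+0=5
a_2=2:  p_2=2·96+19=211,  q_2=2·5+1=11
a_3=5:  p_3=5·211+96=1151,  q_3=5·11+5=60
→ (1151, 60).  Check: 1151²=1324801, 368·60²=1324800, difference 1.

1151 60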